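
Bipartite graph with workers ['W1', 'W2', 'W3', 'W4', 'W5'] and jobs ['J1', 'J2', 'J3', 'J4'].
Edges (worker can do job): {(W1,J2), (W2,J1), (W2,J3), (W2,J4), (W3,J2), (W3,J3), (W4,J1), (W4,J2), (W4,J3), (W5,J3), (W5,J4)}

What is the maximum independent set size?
Maximum independent set = 5

By König's theorem:
- Min vertex cover = Max matching = 4
- Max independent set = Total vertices - Min vertex cover
- Max independent set = 9 - 4 = 5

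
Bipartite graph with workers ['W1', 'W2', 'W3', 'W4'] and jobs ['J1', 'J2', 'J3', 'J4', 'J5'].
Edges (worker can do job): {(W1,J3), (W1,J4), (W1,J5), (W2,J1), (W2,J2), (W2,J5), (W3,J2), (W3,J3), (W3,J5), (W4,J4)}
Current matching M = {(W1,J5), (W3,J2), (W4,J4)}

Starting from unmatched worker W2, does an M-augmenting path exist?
Yes: W2 → J2 → W3 → J5 → W1 → J3

An M-augmenting path alternates non-matching / matching edges, starting and ending at unmatched vertices.
Path: W2 → J2 → W3 → J5 → W1 → J3
(J3 is unmatched in M, so the path is augmenting.)
Flipping edges along this path would increase |M| from 3 to 4.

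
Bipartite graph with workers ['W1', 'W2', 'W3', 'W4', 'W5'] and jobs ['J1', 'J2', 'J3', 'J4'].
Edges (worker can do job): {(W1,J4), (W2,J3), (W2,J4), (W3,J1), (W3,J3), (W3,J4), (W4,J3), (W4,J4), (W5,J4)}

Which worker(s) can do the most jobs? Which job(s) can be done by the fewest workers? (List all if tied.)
Most versatile: W3 (3 jobs); Least covered: J2 (0 workers)

Worker degrees (jobs they can do): W1:1, W2:2, W3:3, W4:2, W5:1
Job degrees (workers who can do it): J1:1, J2:0, J3:3, J4:5

Maximum worker degree is 3, achieved by: W3
Minimum job degree is 0, achieved by: J2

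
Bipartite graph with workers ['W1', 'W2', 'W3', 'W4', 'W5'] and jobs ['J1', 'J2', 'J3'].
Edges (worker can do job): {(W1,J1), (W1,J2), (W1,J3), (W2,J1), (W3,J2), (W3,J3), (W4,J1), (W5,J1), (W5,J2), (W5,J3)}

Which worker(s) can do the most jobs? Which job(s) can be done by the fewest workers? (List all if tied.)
Most versatile: W1, W5 (3 jobs); Least covered: J2, J3 (3 workers)

Worker degrees (jobs they can do): W1:3, W2:1, W3:2, W4:1, W5:3
Job degrees (workers who can do it): J1:4, J2:3, J3:3

Maximum worker degree is 3, achieved by: W1, W5
Minimum job degree is 3, achieved by: J2, J3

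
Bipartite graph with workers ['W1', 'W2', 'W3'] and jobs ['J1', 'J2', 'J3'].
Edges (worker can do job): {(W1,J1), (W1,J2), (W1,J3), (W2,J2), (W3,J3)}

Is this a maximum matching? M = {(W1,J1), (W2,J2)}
No, size 2 is not maximum

Proposed matching has size 2.
Maximum matching size for this graph: 3.

This is NOT maximum - can be improved to size 3.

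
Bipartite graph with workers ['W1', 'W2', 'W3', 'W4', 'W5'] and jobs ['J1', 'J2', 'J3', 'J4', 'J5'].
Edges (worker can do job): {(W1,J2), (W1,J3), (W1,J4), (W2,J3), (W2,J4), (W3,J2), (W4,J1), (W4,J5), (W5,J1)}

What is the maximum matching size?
Maximum matching size = 5

Maximum matching: {(W1,J4), (W2,J3), (W3,J2), (W4,J5), (W5,J1)}
Size: 5

This assigns 5 workers to 5 distinct jobs.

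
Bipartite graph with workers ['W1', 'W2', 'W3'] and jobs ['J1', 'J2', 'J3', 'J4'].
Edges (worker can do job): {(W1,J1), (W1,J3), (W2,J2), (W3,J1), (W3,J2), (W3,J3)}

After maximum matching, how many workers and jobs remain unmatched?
Unmatched: 0 workers, 1 jobs

Maximum matching size: 3
Workers: 3 total, 3 matched, 0 unmatched
Jobs: 4 total, 3 matched, 1 unmatched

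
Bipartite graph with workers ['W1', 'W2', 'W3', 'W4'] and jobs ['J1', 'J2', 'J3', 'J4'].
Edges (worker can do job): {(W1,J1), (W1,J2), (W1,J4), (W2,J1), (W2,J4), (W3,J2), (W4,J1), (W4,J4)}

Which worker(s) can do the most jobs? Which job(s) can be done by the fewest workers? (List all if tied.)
Most versatile: W1 (3 jobs); Least covered: J3 (0 workers)

Worker degrees (jobs they can do): W1:3, W2:2, W3:1, W4:2
Job degrees (workers who can do it): J1:3, J2:2, J3:0, J4:3

Maximum worker degree is 3, achieved by: W1
Minimum job degree is 0, achieved by: J3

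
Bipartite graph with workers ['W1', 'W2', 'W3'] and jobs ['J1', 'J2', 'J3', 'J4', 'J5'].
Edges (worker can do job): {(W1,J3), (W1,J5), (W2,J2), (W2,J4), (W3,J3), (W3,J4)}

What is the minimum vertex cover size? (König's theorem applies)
Minimum vertex cover size = 3

By König's theorem: in bipartite graphs,
min vertex cover = max matching = 3

Maximum matching has size 3, so minimum vertex cover also has size 3.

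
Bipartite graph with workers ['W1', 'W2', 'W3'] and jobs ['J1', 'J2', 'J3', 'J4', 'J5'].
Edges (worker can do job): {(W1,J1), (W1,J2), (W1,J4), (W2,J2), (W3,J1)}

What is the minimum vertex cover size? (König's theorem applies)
Minimum vertex cover size = 3

By König's theorem: in bipartite graphs,
min vertex cover = max matching = 3

Maximum matching has size 3, so minimum vertex cover also has size 3.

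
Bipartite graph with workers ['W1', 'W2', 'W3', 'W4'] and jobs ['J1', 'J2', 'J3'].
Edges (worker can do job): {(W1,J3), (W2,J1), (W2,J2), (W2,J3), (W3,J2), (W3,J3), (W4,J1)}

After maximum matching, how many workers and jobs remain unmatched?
Unmatched: 1 workers, 0 jobs

Maximum matching size: 3
Workers: 4 total, 3 matched, 1 unmatched
Jobs: 3 total, 3 matched, 0 unmatched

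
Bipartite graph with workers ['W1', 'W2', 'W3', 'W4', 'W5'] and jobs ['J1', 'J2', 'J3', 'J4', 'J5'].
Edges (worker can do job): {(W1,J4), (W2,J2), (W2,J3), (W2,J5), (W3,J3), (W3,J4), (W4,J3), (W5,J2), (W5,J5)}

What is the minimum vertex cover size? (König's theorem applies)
Minimum vertex cover size = 4

By König's theorem: in bipartite graphs,
min vertex cover = max matching = 4

Maximum matching has size 4, so minimum vertex cover also has size 4.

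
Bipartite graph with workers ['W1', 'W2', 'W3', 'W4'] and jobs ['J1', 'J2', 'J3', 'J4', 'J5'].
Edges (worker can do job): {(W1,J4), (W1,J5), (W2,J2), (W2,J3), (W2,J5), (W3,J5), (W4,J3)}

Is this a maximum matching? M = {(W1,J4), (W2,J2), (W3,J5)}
No, size 3 is not maximum

Proposed matching has size 3.
Maximum matching size for this graph: 4.

This is NOT maximum - can be improved to size 4.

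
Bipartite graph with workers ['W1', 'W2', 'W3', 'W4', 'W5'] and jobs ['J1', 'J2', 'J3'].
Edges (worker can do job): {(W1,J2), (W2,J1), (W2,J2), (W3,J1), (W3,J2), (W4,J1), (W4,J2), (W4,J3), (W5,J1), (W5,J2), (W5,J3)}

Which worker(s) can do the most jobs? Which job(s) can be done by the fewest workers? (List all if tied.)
Most versatile: W4, W5 (3 jobs); Least covered: J3 (2 workers)

Worker degrees (jobs they can do): W1:1, W2:2, W3:2, W4:3, W5:3
Job degrees (workers who can do it): J1:4, J2:5, J3:2

Maximum worker degree is 3, achieved by: W4, W5
Minimum job degree is 2, achieved by: J3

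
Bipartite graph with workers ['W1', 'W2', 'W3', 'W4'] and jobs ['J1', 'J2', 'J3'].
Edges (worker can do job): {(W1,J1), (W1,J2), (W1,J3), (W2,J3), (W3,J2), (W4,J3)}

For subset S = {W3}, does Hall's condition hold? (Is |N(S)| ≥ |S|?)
Yes: |N(S)| = 1, |S| = 1

Subset S = {W3}
Neighbors N(S) = {J2}

|N(S)| = 1, |S| = 1
Hall's condition: |N(S)| ≥ |S| is satisfied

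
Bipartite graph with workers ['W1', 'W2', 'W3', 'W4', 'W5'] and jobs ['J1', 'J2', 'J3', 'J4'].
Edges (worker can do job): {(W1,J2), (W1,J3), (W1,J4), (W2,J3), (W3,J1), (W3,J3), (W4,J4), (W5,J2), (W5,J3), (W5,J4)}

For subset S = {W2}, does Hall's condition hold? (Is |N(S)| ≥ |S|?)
Yes: |N(S)| = 1, |S| = 1

Subset S = {W2}
Neighbors N(S) = {J3}

|N(S)| = 1, |S| = 1
Hall's condition: |N(S)| ≥ |S| is satisfied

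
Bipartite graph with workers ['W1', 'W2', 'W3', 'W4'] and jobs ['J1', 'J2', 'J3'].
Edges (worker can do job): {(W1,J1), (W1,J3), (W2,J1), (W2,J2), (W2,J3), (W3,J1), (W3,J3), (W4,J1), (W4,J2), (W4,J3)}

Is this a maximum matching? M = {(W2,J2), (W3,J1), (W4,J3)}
Yes, size 3 is maximum

Proposed matching has size 3.
Maximum matching size for this graph: 3.

This is a maximum matching.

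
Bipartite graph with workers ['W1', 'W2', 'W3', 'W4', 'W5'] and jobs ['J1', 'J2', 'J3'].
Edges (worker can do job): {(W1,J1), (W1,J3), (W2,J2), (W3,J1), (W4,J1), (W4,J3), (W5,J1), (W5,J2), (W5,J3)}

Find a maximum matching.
Matching: {(W3,J1), (W4,J3), (W5,J2)}

Maximum matching (size 3):
  W3 → J1
  W4 → J3
  W5 → J2

Each worker is assigned to at most one job, and each job to at most one worker.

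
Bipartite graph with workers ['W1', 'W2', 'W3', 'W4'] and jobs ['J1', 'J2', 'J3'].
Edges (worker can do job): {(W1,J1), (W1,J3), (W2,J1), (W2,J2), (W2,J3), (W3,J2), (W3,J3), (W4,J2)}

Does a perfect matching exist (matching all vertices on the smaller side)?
Yes, perfect matching exists (size 3)

Perfect matching: {(W1,J1), (W3,J3), (W4,J2)}
All 3 vertices on the smaller side are matched.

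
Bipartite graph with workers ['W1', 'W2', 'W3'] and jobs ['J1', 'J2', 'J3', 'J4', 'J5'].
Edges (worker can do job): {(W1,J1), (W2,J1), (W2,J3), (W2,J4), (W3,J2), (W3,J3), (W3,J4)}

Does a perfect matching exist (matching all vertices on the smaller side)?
Yes, perfect matching exists (size 3)

Perfect matching: {(W1,J1), (W2,J3), (W3,J2)}
All 3 vertices on the smaller side are matched.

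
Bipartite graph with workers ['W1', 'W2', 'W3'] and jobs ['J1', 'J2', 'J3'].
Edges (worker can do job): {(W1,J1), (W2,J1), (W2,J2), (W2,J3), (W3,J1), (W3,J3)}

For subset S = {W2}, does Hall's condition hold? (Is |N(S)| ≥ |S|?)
Yes: |N(S)| = 3, |S| = 1

Subset S = {W2}
Neighbors N(S) = {J1, J2, J3}

|N(S)| = 3, |S| = 1
Hall's condition: |N(S)| ≥ |S| is satisfied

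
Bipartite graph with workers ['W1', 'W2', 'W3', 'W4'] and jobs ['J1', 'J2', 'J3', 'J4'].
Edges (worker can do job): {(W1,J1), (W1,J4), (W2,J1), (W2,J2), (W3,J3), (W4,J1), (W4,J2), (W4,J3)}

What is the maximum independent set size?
Maximum independent set = 4

By König's theorem:
- Min vertex cover = Max matching = 4
- Max independent set = Total vertices - Min vertex cover
- Max independent set = 8 - 4 = 4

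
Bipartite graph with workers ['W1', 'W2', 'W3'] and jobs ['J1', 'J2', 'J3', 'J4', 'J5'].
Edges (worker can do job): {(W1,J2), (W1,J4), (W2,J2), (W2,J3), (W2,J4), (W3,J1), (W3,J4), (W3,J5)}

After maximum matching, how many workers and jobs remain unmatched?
Unmatched: 0 workers, 2 jobs

Maximum matching size: 3
Workers: 3 total, 3 matched, 0 unmatched
Jobs: 5 total, 3 matched, 2 unmatched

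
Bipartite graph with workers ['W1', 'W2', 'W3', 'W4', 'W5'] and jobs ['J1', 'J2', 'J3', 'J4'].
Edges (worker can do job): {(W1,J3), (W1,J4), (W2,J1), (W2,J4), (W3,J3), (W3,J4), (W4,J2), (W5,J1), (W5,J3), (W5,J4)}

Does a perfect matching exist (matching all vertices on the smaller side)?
Yes, perfect matching exists (size 4)

Perfect matching: {(W1,J4), (W3,J3), (W4,J2), (W5,J1)}
All 4 vertices on the smaller side are matched.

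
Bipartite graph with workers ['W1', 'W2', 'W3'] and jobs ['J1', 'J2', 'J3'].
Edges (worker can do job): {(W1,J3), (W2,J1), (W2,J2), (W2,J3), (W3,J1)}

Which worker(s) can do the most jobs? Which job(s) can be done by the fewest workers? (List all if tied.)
Most versatile: W2 (3 jobs); Least covered: J2 (1 workers)

Worker degrees (jobs they can do): W1:1, W2:3, W3:1
Job degrees (workers who can do it): J1:2, J2:1, J3:2

Maximum worker degree is 3, achieved by: W2
Minimum job degree is 1, achieved by: J2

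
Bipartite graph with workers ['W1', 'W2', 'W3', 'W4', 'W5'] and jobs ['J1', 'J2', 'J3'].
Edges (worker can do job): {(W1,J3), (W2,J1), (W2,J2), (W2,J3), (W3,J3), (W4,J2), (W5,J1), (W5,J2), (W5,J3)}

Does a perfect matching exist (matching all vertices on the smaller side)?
Yes, perfect matching exists (size 3)

Perfect matching: {(W3,J3), (W4,J2), (W5,J1)}
All 3 vertices on the smaller side are matched.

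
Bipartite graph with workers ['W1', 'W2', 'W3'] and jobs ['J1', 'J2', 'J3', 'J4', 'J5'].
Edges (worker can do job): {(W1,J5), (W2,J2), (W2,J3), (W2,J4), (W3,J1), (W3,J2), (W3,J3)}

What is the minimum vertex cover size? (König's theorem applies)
Minimum vertex cover size = 3

By König's theorem: in bipartite graphs,
min vertex cover = max matching = 3

Maximum matching has size 3, so minimum vertex cover also has size 3.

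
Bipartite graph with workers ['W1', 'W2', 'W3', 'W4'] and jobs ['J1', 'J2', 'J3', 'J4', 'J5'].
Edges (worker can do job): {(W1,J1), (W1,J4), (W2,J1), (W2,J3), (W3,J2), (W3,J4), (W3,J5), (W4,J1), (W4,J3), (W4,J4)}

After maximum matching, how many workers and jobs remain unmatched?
Unmatched: 0 workers, 1 jobs

Maximum matching size: 4
Workers: 4 total, 4 matched, 0 unmatched
Jobs: 5 total, 4 matched, 1 unmatched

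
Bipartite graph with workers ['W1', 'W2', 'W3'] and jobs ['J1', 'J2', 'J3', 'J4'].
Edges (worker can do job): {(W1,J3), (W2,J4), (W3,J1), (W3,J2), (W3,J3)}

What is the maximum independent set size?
Maximum independent set = 4

By König's theorem:
- Min vertex cover = Max matching = 3
- Max independent set = Total vertices - Min vertex cover
- Max independent set = 7 - 3 = 4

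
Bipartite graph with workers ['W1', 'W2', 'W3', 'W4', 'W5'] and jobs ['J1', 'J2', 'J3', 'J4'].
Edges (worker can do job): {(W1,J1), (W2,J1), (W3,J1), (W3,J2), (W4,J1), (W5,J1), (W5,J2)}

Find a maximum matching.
Matching: {(W3,J1), (W5,J2)}

Maximum matching (size 2):
  W3 → J1
  W5 → J2

Each worker is assigned to at most one job, and each job to at most one worker.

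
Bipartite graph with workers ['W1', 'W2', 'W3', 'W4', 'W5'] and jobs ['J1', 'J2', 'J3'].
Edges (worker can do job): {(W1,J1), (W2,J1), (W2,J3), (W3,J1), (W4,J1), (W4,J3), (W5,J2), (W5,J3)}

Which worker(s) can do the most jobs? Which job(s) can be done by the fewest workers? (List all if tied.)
Most versatile: W2, W4, W5 (2 jobs); Least covered: J2 (1 workers)

Worker degrees (jobs they can do): W1:1, W2:2, W3:1, W4:2, W5:2
Job degrees (workers who can do it): J1:4, J2:1, J3:3

Maximum worker degree is 2, achieved by: W2, W4, W5
Minimum job degree is 1, achieved by: J2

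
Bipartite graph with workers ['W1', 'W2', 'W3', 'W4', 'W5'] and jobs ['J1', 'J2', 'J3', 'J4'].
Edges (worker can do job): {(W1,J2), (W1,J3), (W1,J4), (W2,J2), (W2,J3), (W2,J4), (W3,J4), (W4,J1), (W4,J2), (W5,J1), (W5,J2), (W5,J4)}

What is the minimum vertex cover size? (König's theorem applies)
Minimum vertex cover size = 4

By König's theorem: in bipartite graphs,
min vertex cover = max matching = 4

Maximum matching has size 4, so minimum vertex cover also has size 4.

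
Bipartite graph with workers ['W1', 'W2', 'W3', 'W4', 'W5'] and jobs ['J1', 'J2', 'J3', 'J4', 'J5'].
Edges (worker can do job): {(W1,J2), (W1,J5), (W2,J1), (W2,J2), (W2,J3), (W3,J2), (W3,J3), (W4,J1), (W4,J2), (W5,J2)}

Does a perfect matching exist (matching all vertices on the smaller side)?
No, maximum matching has size 4 < 5

Maximum matching has size 4, need 5 for perfect matching.
Unmatched workers: ['W2']
Unmatched jobs: ['J4']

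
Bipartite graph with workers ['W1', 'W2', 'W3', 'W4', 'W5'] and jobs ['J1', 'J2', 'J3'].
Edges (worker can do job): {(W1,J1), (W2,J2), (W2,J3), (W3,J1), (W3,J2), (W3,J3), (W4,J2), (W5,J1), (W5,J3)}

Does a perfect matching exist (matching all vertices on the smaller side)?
Yes, perfect matching exists (size 3)

Perfect matching: {(W3,J3), (W4,J2), (W5,J1)}
All 3 vertices on the smaller side are matched.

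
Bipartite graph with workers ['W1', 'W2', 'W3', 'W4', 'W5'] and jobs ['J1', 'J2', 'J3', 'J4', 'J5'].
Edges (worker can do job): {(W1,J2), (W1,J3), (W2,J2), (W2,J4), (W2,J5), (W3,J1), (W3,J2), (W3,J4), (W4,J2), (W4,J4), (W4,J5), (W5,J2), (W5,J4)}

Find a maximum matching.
Matching: {(W1,J3), (W2,J4), (W3,J1), (W4,J5), (W5,J2)}

Maximum matching (size 5):
  W1 → J3
  W2 → J4
  W3 → J1
  W4 → J5
  W5 → J2

Each worker is assigned to at most one job, and each job to at most one worker.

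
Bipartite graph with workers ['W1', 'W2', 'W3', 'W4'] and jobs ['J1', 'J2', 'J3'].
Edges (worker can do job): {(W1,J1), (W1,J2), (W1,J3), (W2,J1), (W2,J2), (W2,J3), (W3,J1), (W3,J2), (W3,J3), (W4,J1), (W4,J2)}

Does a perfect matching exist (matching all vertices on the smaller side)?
Yes, perfect matching exists (size 3)

Perfect matching: {(W1,J3), (W3,J2), (W4,J1)}
All 3 vertices on the smaller side are matched.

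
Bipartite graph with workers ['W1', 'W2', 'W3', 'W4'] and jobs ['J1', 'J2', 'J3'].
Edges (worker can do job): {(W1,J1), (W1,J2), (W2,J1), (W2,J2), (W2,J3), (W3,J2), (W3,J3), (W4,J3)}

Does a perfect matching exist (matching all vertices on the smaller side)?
Yes, perfect matching exists (size 3)

Perfect matching: {(W1,J1), (W3,J2), (W4,J3)}
All 3 vertices on the smaller side are matched.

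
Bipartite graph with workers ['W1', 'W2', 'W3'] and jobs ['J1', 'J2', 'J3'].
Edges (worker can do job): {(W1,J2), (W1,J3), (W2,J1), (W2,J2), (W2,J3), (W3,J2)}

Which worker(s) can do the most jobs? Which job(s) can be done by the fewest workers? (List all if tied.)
Most versatile: W2 (3 jobs); Least covered: J1 (1 workers)

Worker degrees (jobs they can do): W1:2, W2:3, W3:1
Job degrees (workers who can do it): J1:1, J2:3, J3:2

Maximum worker degree is 3, achieved by: W2
Minimum job degree is 1, achieved by: J1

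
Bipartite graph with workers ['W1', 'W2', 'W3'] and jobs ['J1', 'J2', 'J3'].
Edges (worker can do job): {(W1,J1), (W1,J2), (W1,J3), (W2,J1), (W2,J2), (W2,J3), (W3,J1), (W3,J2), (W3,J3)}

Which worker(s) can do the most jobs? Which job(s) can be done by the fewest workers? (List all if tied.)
Most versatile: W1, W2, W3 (3 jobs); Least covered: J1, J2, J3 (3 workers)

Worker degrees (jobs they can do): W1:3, W2:3, W3:3
Job degrees (workers who can do it): J1:3, J2:3, J3:3

Maximum worker degree is 3, achieved by: W1, W2, W3
Minimum job degree is 3, achieved by: J1, J2, J3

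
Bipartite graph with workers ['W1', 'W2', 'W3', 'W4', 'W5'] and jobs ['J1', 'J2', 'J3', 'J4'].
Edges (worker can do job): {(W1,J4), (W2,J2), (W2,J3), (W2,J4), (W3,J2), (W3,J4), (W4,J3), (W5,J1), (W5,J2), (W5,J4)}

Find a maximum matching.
Matching: {(W1,J4), (W3,J2), (W4,J3), (W5,J1)}

Maximum matching (size 4):
  W1 → J4
  W3 → J2
  W4 → J3
  W5 → J1

Each worker is assigned to at most one job, and each job to at most one worker.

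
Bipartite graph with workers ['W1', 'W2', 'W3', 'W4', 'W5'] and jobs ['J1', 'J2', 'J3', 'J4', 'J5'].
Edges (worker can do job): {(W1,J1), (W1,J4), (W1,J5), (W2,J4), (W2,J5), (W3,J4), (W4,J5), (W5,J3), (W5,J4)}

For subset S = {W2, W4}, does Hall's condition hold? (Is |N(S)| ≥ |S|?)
Yes: |N(S)| = 2, |S| = 2

Subset S = {W2, W4}
Neighbors N(S) = {J4, J5}

|N(S)| = 2, |S| = 2
Hall's condition: |N(S)| ≥ |S| is satisfied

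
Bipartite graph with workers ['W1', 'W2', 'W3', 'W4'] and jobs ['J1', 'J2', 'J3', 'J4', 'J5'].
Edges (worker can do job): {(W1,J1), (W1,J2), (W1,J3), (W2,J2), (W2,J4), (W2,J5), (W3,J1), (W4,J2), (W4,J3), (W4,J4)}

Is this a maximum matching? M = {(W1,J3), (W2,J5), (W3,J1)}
No, size 3 is not maximum

Proposed matching has size 3.
Maximum matching size for this graph: 4.

This is NOT maximum - can be improved to size 4.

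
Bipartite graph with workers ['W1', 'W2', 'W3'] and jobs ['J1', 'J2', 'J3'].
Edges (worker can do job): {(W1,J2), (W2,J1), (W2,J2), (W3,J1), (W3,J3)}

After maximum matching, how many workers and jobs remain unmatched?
Unmatched: 0 workers, 0 jobs

Maximum matching size: 3
Workers: 3 total, 3 matched, 0 unmatched
Jobs: 3 total, 3 matched, 0 unmatched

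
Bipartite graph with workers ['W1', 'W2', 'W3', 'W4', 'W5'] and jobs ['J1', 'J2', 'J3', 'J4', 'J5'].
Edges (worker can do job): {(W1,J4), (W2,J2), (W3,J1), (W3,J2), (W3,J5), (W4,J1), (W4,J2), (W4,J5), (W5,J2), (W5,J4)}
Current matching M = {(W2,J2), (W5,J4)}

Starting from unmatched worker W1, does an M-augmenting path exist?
No augmenting path from W1

Alternating search from W1 reaches jobs: {J2, J4}.
Every reachable job is already matched in M, and following those matched edges back to workers exposes no further unvisited jobs.
No M-augmenting path from W1 exists.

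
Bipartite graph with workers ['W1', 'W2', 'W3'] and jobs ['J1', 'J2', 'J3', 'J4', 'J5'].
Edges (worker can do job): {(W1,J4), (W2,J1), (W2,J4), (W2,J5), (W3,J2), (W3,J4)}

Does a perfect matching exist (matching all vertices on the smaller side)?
Yes, perfect matching exists (size 3)

Perfect matching: {(W1,J4), (W2,J1), (W3,J2)}
All 3 vertices on the smaller side are matched.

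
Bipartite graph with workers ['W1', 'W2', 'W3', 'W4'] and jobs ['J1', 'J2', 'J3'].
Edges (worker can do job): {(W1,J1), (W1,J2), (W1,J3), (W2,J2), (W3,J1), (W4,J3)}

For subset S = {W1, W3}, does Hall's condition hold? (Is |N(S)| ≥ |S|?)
Yes: |N(S)| = 3, |S| = 2

Subset S = {W1, W3}
Neighbors N(S) = {J1, J2, J3}

|N(S)| = 3, |S| = 2
Hall's condition: |N(S)| ≥ |S| is satisfied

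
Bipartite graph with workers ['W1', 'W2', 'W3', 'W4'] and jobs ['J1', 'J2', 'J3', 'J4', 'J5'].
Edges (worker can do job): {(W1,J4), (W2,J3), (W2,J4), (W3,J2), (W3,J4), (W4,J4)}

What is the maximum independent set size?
Maximum independent set = 6

By König's theorem:
- Min vertex cover = Max matching = 3
- Max independent set = Total vertices - Min vertex cover
- Max independent set = 9 - 3 = 6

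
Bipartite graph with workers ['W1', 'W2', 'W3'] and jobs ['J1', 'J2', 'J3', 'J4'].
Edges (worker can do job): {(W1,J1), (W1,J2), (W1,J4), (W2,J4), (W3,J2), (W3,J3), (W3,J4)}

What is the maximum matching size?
Maximum matching size = 3

Maximum matching: {(W1,J2), (W2,J4), (W3,J3)}
Size: 3

This assigns 3 workers to 3 distinct jobs.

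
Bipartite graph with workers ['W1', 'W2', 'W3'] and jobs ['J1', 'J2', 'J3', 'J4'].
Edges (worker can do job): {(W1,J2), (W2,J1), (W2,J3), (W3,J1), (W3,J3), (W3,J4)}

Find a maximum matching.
Matching: {(W1,J2), (W2,J1), (W3,J3)}

Maximum matching (size 3):
  W1 → J2
  W2 → J1
  W3 → J3

Each worker is assigned to at most one job, and each job to at most one worker.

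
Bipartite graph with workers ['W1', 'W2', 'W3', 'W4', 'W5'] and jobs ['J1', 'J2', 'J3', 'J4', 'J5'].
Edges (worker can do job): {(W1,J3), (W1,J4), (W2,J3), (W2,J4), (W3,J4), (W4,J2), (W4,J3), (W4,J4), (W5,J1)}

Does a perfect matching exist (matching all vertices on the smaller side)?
No, maximum matching has size 4 < 5

Maximum matching has size 4, need 5 for perfect matching.
Unmatched workers: ['W2']
Unmatched jobs: ['J5']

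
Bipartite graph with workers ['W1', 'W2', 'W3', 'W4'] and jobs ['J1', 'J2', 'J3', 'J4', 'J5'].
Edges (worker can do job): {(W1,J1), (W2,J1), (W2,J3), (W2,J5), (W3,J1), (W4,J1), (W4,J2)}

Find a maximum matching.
Matching: {(W2,J5), (W3,J1), (W4,J2)}

Maximum matching (size 3):
  W2 → J5
  W3 → J1
  W4 → J2

Each worker is assigned to at most one job, and each job to at most one worker.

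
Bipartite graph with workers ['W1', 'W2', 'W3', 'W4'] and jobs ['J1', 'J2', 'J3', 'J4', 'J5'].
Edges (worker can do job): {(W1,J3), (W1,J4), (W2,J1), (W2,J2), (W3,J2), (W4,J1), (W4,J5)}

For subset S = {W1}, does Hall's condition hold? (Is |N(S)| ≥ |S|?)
Yes: |N(S)| = 2, |S| = 1

Subset S = {W1}
Neighbors N(S) = {J3, J4}

|N(S)| = 2, |S| = 1
Hall's condition: |N(S)| ≥ |S| is satisfied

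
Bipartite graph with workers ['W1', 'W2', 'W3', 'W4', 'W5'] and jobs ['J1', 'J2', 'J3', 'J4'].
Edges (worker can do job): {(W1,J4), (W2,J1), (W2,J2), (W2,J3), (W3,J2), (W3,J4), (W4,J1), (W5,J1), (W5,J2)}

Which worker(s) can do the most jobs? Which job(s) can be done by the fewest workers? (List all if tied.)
Most versatile: W2 (3 jobs); Least covered: J3 (1 workers)

Worker degrees (jobs they can do): W1:1, W2:3, W3:2, W4:1, W5:2
Job degrees (workers who can do it): J1:3, J2:3, J3:1, J4:2

Maximum worker degree is 3, achieved by: W2
Minimum job degree is 1, achieved by: J3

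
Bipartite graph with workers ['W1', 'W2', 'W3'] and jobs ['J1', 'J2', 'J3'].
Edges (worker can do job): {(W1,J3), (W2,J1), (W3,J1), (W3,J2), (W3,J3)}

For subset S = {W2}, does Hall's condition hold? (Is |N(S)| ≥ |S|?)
Yes: |N(S)| = 1, |S| = 1

Subset S = {W2}
Neighbors N(S) = {J1}

|N(S)| = 1, |S| = 1
Hall's condition: |N(S)| ≥ |S| is satisfied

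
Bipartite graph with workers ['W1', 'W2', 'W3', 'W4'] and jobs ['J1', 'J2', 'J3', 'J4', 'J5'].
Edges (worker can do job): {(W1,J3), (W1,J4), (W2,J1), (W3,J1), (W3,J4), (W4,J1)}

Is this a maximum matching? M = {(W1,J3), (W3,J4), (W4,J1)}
Yes, size 3 is maximum

Proposed matching has size 3.
Maximum matching size for this graph: 3.

This is a maximum matching.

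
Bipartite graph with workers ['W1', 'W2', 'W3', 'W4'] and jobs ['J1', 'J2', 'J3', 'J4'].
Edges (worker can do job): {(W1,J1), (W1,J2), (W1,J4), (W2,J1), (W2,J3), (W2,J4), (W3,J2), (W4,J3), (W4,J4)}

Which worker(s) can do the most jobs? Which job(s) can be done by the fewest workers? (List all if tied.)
Most versatile: W1, W2 (3 jobs); Least covered: J1, J2, J3 (2 workers)

Worker degrees (jobs they can do): W1:3, W2:3, W3:1, W4:2
Job degrees (workers who can do it): J1:2, J2:2, J3:2, J4:3

Maximum worker degree is 3, achieved by: W1, W2
Minimum job degree is 2, achieved by: J1, J2, J3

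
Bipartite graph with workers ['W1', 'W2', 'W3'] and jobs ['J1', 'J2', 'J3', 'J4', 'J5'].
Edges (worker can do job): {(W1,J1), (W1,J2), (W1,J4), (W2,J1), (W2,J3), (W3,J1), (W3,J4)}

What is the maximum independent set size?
Maximum independent set = 5

By König's theorem:
- Min vertex cover = Max matching = 3
- Max independent set = Total vertices - Min vertex cover
- Max independent set = 8 - 3 = 5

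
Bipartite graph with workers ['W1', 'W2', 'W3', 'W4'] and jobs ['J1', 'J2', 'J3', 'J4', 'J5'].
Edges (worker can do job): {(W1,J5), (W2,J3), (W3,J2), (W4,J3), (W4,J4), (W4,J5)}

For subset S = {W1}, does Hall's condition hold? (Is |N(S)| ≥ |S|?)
Yes: |N(S)| = 1, |S| = 1

Subset S = {W1}
Neighbors N(S) = {J5}

|N(S)| = 1, |S| = 1
Hall's condition: |N(S)| ≥ |S| is satisfied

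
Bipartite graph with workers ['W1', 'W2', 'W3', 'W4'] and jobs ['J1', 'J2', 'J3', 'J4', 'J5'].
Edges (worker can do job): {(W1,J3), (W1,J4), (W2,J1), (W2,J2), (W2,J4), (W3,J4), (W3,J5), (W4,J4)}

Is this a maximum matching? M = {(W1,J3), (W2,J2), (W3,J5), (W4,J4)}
Yes, size 4 is maximum

Proposed matching has size 4.
Maximum matching size for this graph: 4.

This is a maximum matching.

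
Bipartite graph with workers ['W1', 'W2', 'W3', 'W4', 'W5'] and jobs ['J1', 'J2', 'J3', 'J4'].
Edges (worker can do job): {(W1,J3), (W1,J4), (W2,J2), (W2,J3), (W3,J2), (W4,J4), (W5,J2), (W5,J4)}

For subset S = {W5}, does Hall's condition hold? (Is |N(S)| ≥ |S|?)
Yes: |N(S)| = 2, |S| = 1

Subset S = {W5}
Neighbors N(S) = {J2, J4}

|N(S)| = 2, |S| = 1
Hall's condition: |N(S)| ≥ |S| is satisfied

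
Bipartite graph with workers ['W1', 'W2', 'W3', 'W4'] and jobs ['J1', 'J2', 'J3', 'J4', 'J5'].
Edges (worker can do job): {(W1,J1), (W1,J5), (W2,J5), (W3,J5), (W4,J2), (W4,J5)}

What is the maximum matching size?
Maximum matching size = 3

Maximum matching: {(W1,J1), (W3,J5), (W4,J2)}
Size: 3

This assigns 3 workers to 3 distinct jobs.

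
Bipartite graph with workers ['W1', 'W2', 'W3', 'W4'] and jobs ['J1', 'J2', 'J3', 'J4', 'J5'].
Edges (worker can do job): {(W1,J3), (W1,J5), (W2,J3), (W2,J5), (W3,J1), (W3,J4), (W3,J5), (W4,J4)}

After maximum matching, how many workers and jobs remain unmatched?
Unmatched: 0 workers, 1 jobs

Maximum matching size: 4
Workers: 4 total, 4 matched, 0 unmatched
Jobs: 5 total, 4 matched, 1 unmatched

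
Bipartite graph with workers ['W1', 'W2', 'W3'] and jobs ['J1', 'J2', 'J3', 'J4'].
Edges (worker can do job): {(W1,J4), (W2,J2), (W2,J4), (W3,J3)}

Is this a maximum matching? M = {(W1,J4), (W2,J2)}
No, size 2 is not maximum

Proposed matching has size 2.
Maximum matching size for this graph: 3.

This is NOT maximum - can be improved to size 3.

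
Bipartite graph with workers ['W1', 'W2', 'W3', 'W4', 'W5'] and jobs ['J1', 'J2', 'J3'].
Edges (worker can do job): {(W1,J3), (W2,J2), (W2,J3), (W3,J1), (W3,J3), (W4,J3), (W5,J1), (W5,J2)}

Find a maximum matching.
Matching: {(W3,J1), (W4,J3), (W5,J2)}

Maximum matching (size 3):
  W3 → J1
  W4 → J3
  W5 → J2

Each worker is assigned to at most one job, and each job to at most one worker.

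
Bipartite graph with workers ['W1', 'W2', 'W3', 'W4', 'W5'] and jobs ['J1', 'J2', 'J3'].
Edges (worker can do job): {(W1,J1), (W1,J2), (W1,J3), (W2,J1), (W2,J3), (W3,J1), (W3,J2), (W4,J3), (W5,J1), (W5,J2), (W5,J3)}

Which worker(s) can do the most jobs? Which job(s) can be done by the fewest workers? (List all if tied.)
Most versatile: W1, W5 (3 jobs); Least covered: J2 (3 workers)

Worker degrees (jobs they can do): W1:3, W2:2, W3:2, W4:1, W5:3
Job degrees (workers who can do it): J1:4, J2:3, J3:4

Maximum worker degree is 3, achieved by: W1, W5
Minimum job degree is 3, achieved by: J2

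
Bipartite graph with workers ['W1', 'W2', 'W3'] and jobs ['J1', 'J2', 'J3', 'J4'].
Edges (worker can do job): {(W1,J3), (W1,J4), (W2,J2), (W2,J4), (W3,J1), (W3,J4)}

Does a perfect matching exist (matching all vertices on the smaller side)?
Yes, perfect matching exists (size 3)

Perfect matching: {(W1,J3), (W2,J4), (W3,J1)}
All 3 vertices on the smaller side are matched.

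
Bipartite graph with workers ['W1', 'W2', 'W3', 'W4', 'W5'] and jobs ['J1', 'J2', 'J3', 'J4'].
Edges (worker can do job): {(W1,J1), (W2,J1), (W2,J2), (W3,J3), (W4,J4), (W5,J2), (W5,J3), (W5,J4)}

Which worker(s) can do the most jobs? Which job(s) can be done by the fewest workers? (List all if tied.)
Most versatile: W5 (3 jobs); Least covered: J1, J2, J3, J4 (2 workers)

Worker degrees (jobs they can do): W1:1, W2:2, W3:1, W4:1, W5:3
Job degrees (workers who can do it): J1:2, J2:2, J3:2, J4:2

Maximum worker degree is 3, achieved by: W5
Minimum job degree is 2, achieved by: J1, J2, J3, J4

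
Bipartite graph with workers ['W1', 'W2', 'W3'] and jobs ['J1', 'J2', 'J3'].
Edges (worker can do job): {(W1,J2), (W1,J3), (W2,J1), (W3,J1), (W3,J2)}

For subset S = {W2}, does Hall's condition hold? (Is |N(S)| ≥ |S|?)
Yes: |N(S)| = 1, |S| = 1

Subset S = {W2}
Neighbors N(S) = {J1}

|N(S)| = 1, |S| = 1
Hall's condition: |N(S)| ≥ |S| is satisfied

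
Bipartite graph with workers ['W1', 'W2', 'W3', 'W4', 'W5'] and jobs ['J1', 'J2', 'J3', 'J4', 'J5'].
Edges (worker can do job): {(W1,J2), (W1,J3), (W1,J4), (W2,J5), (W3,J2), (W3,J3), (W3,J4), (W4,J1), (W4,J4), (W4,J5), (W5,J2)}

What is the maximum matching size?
Maximum matching size = 5

Maximum matching: {(W1,J3), (W2,J5), (W3,J4), (W4,J1), (W5,J2)}
Size: 5

This assigns 5 workers to 5 distinct jobs.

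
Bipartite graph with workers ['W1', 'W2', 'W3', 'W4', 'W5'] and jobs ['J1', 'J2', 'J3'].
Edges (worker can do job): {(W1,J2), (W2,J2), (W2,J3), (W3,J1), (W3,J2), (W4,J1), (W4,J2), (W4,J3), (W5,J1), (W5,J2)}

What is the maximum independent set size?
Maximum independent set = 5

By König's theorem:
- Min vertex cover = Max matching = 3
- Max independent set = Total vertices - Min vertex cover
- Max independent set = 8 - 3 = 5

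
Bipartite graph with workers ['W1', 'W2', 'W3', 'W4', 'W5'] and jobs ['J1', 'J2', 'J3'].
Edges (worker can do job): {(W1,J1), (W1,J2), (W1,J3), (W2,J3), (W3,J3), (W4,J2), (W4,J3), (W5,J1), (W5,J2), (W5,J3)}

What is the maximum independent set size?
Maximum independent set = 5

By König's theorem:
- Min vertex cover = Max matching = 3
- Max independent set = Total vertices - Min vertex cover
- Max independent set = 8 - 3 = 5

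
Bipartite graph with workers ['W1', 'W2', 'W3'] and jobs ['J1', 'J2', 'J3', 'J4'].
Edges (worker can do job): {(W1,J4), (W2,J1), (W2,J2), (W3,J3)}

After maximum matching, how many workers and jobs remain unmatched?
Unmatched: 0 workers, 1 jobs

Maximum matching size: 3
Workers: 3 total, 3 matched, 0 unmatched
Jobs: 4 total, 3 matched, 1 unmatched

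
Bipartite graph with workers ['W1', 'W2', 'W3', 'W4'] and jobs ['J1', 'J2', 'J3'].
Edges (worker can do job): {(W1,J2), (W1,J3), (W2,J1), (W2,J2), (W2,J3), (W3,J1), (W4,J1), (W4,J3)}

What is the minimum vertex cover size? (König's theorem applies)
Minimum vertex cover size = 3

By König's theorem: in bipartite graphs,
min vertex cover = max matching = 3

Maximum matching has size 3, so minimum vertex cover also has size 3.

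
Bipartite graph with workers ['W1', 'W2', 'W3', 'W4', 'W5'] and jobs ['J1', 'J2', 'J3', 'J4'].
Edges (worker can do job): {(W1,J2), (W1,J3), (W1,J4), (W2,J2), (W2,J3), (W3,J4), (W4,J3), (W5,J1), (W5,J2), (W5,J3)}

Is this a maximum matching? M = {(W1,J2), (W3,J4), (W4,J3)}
No, size 3 is not maximum

Proposed matching has size 3.
Maximum matching size for this graph: 4.

This is NOT maximum - can be improved to size 4.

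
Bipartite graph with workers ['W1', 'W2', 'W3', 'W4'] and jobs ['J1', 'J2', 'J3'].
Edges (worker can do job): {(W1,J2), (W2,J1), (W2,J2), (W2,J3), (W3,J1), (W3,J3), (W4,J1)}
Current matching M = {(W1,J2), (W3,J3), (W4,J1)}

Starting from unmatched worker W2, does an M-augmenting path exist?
No augmenting path from W2

Alternating search from W2 reaches jobs: {J1, J2, J3}.
Every reachable job is already matched in M, and following those matched edges back to workers exposes no further unvisited jobs.
No M-augmenting path from W2 exists.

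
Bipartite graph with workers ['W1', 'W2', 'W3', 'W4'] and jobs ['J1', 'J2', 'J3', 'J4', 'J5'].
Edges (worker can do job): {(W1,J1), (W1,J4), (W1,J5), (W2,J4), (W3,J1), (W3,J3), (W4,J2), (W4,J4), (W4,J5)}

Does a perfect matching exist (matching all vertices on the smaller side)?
Yes, perfect matching exists (size 4)

Perfect matching: {(W1,J1), (W2,J4), (W3,J3), (W4,J2)}
All 4 vertices on the smaller side are matched.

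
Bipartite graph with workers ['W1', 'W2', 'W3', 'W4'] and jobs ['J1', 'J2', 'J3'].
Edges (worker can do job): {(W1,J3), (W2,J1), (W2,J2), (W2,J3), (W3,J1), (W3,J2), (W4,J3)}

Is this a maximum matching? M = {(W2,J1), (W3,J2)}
No, size 2 is not maximum

Proposed matching has size 2.
Maximum matching size for this graph: 3.

This is NOT maximum - can be improved to size 3.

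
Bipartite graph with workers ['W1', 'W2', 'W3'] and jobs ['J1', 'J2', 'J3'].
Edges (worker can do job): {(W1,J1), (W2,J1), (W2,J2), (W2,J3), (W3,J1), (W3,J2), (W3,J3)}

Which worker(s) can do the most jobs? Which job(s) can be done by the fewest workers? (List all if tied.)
Most versatile: W2, W3 (3 jobs); Least covered: J2, J3 (2 workers)

Worker degrees (jobs they can do): W1:1, W2:3, W3:3
Job degrees (workers who can do it): J1:3, J2:2, J3:2

Maximum worker degree is 3, achieved by: W2, W3
Minimum job degree is 2, achieved by: J2, J3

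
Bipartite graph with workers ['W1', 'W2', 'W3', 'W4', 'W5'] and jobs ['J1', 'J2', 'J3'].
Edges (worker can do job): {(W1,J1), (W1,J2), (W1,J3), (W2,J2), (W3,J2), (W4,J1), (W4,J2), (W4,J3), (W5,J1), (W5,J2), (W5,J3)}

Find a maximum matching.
Matching: {(W3,J2), (W4,J3), (W5,J1)}

Maximum matching (size 3):
  W3 → J2
  W4 → J3
  W5 → J1

Each worker is assigned to at most one job, and each job to at most one worker.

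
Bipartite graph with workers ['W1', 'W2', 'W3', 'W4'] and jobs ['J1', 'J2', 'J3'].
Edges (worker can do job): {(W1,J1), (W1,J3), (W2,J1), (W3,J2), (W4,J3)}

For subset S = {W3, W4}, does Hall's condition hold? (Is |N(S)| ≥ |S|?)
Yes: |N(S)| = 2, |S| = 2

Subset S = {W3, W4}
Neighbors N(S) = {J2, J3}

|N(S)| = 2, |S| = 2
Hall's condition: |N(S)| ≥ |S| is satisfied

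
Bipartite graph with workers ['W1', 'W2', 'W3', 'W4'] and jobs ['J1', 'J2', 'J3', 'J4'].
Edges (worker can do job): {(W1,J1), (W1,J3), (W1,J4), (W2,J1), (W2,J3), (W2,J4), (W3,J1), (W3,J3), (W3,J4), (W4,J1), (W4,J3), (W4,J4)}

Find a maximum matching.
Matching: {(W1,J3), (W3,J1), (W4,J4)}

Maximum matching (size 3):
  W1 → J3
  W3 → J1
  W4 → J4

Each worker is assigned to at most one job, and each job to at most one worker.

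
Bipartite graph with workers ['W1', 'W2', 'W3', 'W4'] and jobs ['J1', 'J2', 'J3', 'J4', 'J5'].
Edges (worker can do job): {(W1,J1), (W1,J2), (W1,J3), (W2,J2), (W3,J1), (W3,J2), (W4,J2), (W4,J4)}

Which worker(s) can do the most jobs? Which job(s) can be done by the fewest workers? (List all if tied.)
Most versatile: W1 (3 jobs); Least covered: J5 (0 workers)

Worker degrees (jobs they can do): W1:3, W2:1, W3:2, W4:2
Job degrees (workers who can do it): J1:2, J2:4, J3:1, J4:1, J5:0

Maximum worker degree is 3, achieved by: W1
Minimum job degree is 0, achieved by: J5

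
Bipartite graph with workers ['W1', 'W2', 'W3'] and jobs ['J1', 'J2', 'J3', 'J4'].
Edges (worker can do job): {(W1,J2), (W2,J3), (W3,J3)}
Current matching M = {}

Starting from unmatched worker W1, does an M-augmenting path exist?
Yes: W1 → J2

An M-augmenting path alternates non-matching / matching edges, starting and ending at unmatched vertices.
Path: W1 → J2
(J2 is unmatched in M, so the path is augmenting.)
Flipping edges along this path would increase |M| from 0 to 1.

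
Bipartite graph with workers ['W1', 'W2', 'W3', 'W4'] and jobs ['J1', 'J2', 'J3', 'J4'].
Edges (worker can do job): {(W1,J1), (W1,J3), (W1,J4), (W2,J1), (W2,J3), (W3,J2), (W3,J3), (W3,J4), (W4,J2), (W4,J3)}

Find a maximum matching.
Matching: {(W1,J1), (W2,J3), (W3,J4), (W4,J2)}

Maximum matching (size 4):
  W1 → J1
  W2 → J3
  W3 → J4
  W4 → J2

Each worker is assigned to at most one job, and each job to at most one worker.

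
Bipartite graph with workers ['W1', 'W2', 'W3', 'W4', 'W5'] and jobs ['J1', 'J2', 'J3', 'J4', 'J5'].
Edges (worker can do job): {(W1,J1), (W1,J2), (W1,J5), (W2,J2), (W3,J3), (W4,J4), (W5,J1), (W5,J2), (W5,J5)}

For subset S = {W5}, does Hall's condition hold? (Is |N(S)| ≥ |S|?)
Yes: |N(S)| = 3, |S| = 1

Subset S = {W5}
Neighbors N(S) = {J1, J2, J5}

|N(S)| = 3, |S| = 1
Hall's condition: |N(S)| ≥ |S| is satisfied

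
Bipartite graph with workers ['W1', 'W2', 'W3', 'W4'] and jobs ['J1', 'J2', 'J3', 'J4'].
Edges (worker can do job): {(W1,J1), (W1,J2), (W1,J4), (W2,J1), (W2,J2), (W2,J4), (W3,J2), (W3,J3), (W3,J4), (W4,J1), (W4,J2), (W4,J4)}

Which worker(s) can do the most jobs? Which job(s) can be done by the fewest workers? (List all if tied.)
Most versatile: W1, W2, W3, W4 (3 jobs); Least covered: J3 (1 workers)

Worker degrees (jobs they can do): W1:3, W2:3, W3:3, W4:3
Job degrees (workers who can do it): J1:3, J2:4, J3:1, J4:4

Maximum worker degree is 3, achieved by: W1, W2, W3, W4
Minimum job degree is 1, achieved by: J3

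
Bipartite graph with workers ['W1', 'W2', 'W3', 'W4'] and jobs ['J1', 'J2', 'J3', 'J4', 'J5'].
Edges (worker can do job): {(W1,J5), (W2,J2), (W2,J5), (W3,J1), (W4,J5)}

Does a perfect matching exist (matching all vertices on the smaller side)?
No, maximum matching has size 3 < 4

Maximum matching has size 3, need 4 for perfect matching.
Unmatched workers: ['W1']
Unmatched jobs: ['J3', 'J4']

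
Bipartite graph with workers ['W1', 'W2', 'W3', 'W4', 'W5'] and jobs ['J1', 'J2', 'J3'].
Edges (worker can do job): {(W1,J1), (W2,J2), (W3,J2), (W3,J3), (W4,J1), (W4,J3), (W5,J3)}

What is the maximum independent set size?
Maximum independent set = 5

By König's theorem:
- Min vertex cover = Max matching = 3
- Max independent set = Total vertices - Min vertex cover
- Max independent set = 8 - 3 = 5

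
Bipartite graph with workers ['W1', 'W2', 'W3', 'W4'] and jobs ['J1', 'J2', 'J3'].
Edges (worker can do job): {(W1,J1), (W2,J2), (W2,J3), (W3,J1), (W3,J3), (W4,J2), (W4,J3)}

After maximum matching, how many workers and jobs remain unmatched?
Unmatched: 1 workers, 0 jobs

Maximum matching size: 3
Workers: 4 total, 3 matched, 1 unmatched
Jobs: 3 total, 3 matched, 0 unmatched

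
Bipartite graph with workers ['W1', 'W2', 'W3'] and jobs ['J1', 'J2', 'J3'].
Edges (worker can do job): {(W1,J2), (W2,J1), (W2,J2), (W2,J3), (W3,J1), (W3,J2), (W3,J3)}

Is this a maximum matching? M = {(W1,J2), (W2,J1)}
No, size 2 is not maximum

Proposed matching has size 2.
Maximum matching size for this graph: 3.

This is NOT maximum - can be improved to size 3.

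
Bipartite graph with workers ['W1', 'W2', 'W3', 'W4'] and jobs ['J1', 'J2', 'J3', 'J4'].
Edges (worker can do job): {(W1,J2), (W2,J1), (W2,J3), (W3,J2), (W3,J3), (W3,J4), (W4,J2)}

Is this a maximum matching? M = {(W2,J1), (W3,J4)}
No, size 2 is not maximum

Proposed matching has size 2.
Maximum matching size for this graph: 3.

This is NOT maximum - can be improved to size 3.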